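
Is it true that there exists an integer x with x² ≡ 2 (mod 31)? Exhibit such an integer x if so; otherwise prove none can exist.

x = 23

x = 23 works: 23² = 529, and 529 − 2 = 527 = 17·31.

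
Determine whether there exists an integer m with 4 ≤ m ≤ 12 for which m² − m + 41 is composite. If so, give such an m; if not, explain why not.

There is no such integer m in that range.

The values for m = 4, 5, …, 12 are 53, 61, 71, 83, 97, 113, 131, 151, 173, and each of these is prime.
So no value in the range makes the expression composite.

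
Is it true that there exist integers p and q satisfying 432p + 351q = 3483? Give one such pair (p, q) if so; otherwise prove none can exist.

Every value of 432p + 351q is a multiple of gcd(432, 351) = 27; since 27 ∣ 3483, solutions exist.
Dividing through by 27 reduces the equation to 16p + 13q = 129.
Dividing repeatedly: 16 = 1·13 + 3, 13 = 4·3 + 1, 3 = 3·1 + 0.
Back-substituting, 1 = 13 − 4·3 = 13 − 4·(16 − 1·13) = −4·16 + 5·13; that is, 16·(-4) + 13·5 = 1.
Times 129: 16·(-516) + 13·645 = 129, so (-516, 645) solves it.
Adding 40·13 to p and subtracting 40·16 from q gives the tidier solution (4, 5).
Indeed 432·4 + 351·5 = 1728 + 1755 = 3483.

p = 4, q = 5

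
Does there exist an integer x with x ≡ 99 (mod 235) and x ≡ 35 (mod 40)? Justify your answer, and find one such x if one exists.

Both moduli are multiples of 5 = gcd(235, 40), so any solution would satisfy x ≡ 99 and x ≡ 35 modulo 5 simultaneously.
These are incompatible: 99 − 35 = 64 is not divisible by 5.
So no integer satisfies both congruences.

There is no such integer.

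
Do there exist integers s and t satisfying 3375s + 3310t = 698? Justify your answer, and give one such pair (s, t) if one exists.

No, no such integers exist.

gcd(3375, 3310) = 5, so every integer of the form 3375s + 3310t is a multiple of 5.
However 698 leaves remainder 3 on division by 5.
Therefore 3375s + 3310t = 698 has no solution in integers.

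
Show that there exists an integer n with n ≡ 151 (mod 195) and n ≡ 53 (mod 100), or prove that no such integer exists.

No, no such integer exists.

Reduce both congruences modulo 5, which divides 195 and 100: they say n ≡ 151 (mod 5) and n ≡ 53 (mod 5).
However 151 ≡ 1 and 53 ≡ 3 (mod 5), and 1 ≠ 3.
So no integer satisfies both congruences.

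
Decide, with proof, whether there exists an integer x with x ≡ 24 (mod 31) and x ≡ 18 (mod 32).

gcd(31, 32) = 1, so the Chinese Remainder Theorem guarantees exactly one residue class mod 992 satisfying both.
Any solution of the first congruence is x = 24 + 31t; substituting into the second, 31t ≡ 18 − 24 ≡ 26 (mod 32).
Since 31·31 = 961 = 30·32 + 1, the inverse of 31 mod 32 is 31.
Therefore t ≡ 31·26 = 806 ≡ 6 (mod 32).
Taking t = 6 gives x = 24 + 31·6 = 210.
Check: 210 mod 31 = 24, 210 mod 32 = 18. ✓

x = 210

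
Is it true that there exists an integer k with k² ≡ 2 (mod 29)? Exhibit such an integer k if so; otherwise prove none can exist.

No such integer exists.

29 is prime, so by Euler's criterion 2 is a square mod 29 iff 2^((29−1)/2) = 2^14 ≡ 1 (mod 29).
Repeated squaring mod 29: 2^2 = 4 ≡ 4; 2^4 ≡ 4² = 16 ≡ 16; 2^8 ≡ 16² = 256 ≡ 24.
Since 14 = 8 + 4 + 2, 2^14 ≡ 24 · 16 · 4; multiplying out mod 29: 24·16 = 384 ≡ 7, then 7·4 = 28 ≡ 28. Thus 2^14 ≡ 28 ≡ −1 (mod 29).
By Euler's criterion 2 is a quadratic non-residue mod 29: no k satisfies k² ≡ 2 (mod 29).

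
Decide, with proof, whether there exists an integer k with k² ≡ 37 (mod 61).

No, no such integer exists.

Apply Euler's criterion with the prime 61: 37 is a quadratic residue iff 37^30 ≡ 1 (mod 61), and a non-residue iff it is ≡ −1.
Repeated squaring mod 61: 37^2 = 1369 ≡ 27; 37^4 ≡ 27² = 729 ≡ 58; 37^8 ≡ 58² = 3364 ≡ 9; 37^16 ≡ 9² = 81 ≡ 20.
Since 30 = 16 + 8 + 4 + 2, 37^30 ≡ 20 · 9 · 58 · 27; multiplying out mod 61: 20·9 = 180 ≡ 58, then 58·58 = 3364 ≡ 9, then 9·27 = 243 ≡ 60. Thus 37^30 ≡ 60 ≡ −1 (mod 61).
By Euler's criterion 37 is a quadratic non-residue mod 61: no k satisfies k² ≡ 37 (mod 61).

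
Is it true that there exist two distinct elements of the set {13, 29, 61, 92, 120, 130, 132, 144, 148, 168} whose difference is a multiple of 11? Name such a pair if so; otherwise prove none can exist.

There is no such pair.

Reduce each element modulo 11: 13↦2, 29↦7, 61↦6, 92↦4, 120↦10, 130↦9, 132↦0, 144↦1, 148↦5, 168↦3.
No residue repeats among the 10 elements, so no pair has difference ≡ 0 (mod 11).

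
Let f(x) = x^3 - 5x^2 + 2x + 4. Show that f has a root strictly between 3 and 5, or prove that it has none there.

Such a root exists.

f(3) = -8 and f(5) = 14, which have opposite signs.
As a polynomial, f is continuous on every closed interval.
By the Intermediate Value Theorem, f takes the value 0 somewhere in the open interval.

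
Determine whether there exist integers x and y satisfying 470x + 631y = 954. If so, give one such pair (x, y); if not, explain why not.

Since gcd(470, 631) = 1, every integer is an integer combination of 470 and 631.
Dividing repeatedly: 631 = 1·470 + 161, 470 = 2·161 + 148, 161 = 1·148 + 13, 148 = 11·13 + 5, 13 = 2·5 + 3, 5 = 1·3 + 2, 3 = 1·2 + 1, 2 = 2·1 + 0.
Working back up the chain: 1 = 3 − 1·2 = 3 − (5 − 1·3) = −5 + 2·3 = −5 + 2·(13 − 2·5) = 2·13 − 5·5 = 2·13 − 5·(148 − 11·13) = −5·148 + 57·13 = −5·148 + 57·(161 − 1·148) = 57·161 − 62·148 = 57·161 − 62·(470 − 2·161) = −62·470 + 181·161 = −62·470 + 181·(631 − 1·470) = 181·631 − 243·470. So 470·(-243) + 631·181 = 1.
Scaling by 954 gives the particular solution (x, y) = (-231822, 172674).
The general solution is x = -231822 + 631k, y = 172674 − 470k; taking k = 368 gives the smaller pair x = 386, y = -286.
Check: 470·386 + 631·(-286) = 181420 − 180466 = 954. ✓

x = 386, y = -286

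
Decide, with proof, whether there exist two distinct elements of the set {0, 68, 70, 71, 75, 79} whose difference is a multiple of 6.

There is no such pair.

Reduce each element modulo 6: 0↦0, 68↦2, 70↦4, 71↦5, 75↦3, 79↦1.
These 6 residues are pairwise different, hence no difference of two elements is divisible by 6.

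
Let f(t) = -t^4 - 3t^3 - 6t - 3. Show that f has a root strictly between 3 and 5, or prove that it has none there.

The endpoint values f(3) = -183 and f(5) = -1033 are both negative. Claim: f(t) < 0 for every t in (3, 5).
Substitute t = 3 + u, where 0 < u < 2 on the interval. Expanding, f(3 + u) = -u^4 - 15u^3 - 81u^2 - 195u - 183.
The nonzero coefficients here are all negative, so for u > 0 every term is negative (or zero), and the constant term -183 is strictly negative.
Therefore f(t) < 0 throughout (3, 5), and f has no zero there.

No.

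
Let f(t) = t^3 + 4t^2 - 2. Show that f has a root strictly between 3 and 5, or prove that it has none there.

f has no root in that interval.

f(3) = 61 and f(5) = 223, both positive, so a sign-change argument is unavailable; we show f keeps this sign on the whole interval.
Substitute t = 3 + u, where 0 < u < 2 on the interval. Expanding, f(3 + u) = u^3 + 13u^2 + 51u + 61.
The nonzero coefficients here are all positive, so for u > 0 every term is positive (or zero), and the constant term 61 is strictly positive.
Therefore f(t) > 0 throughout (3, 5), and f has no zero there.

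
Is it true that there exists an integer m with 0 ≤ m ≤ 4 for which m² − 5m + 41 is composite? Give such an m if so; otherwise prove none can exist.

m = 2

At m = 2: 2² − 5·2 + 41 = 35 = 5·7, which is composite.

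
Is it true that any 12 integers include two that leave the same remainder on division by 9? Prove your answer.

True.

There are exactly 9 possible remainders on division by 9.
Placing 12 integers into 9 classes, some class receives at least two — say a and b.
So a and b have equal remainders mod 9, which is exactly what was to be shown.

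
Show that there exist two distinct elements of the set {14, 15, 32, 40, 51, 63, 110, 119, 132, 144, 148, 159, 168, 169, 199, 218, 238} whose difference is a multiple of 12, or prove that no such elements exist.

Both 14 and 110 leave remainder 2 on division by 12; their difference 96 = 8·12 is a multiple of 12.

The pair (14, 110) works.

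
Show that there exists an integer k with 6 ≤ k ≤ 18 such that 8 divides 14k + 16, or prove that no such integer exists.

At k = 8 we get 14·8 + 16 = 128, and 128 = 8·16.

k = 8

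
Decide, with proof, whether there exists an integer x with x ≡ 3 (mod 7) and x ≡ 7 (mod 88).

x = 535

gcd(7, 88) = 1, so the Chinese Remainder Theorem guarantees exactly one residue class mod 616 satisfying both.
Write x = 3 + 7t and require 3 + 7t ≡ 7 (mod 88), i.e. 7t ≡ 4 (mod 88).
Invert 7 mod 88 by the Euclidean algorithm: 88 = 12·7 + 4, 7 = 1·4 + 3, 4 = 1·3 + 1, 3 = 3·1 + 0; back-substituting, 1 = 4 − 1·3 = 4 − (7 − 1·4) = −7 + 2·4 = −7 + 2·(88 − 12·7) = 2·88 − 25·7. Hence 7·(-25) ≡ 1, so 7⁻¹ ≡ -25 ≡ 63 (mod 88).
Multiplying by 63: t ≡ 63·4 = 252 ≡ 76 (mod 88).
With t = 76: x = 3 + 7·76 = 535.
Indeed 535 ≡ 3 (mod 7) and 535 ≡ 7 (mod 88).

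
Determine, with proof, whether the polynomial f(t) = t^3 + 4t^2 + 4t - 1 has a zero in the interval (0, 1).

Such a root exists.

f(0) = -1 and f(1) = 8, which have opposite signs.
Since f is a polynomial it is continuous on [0, 1].
By the Intermediate Value Theorem f must vanish at some point of (0, 1).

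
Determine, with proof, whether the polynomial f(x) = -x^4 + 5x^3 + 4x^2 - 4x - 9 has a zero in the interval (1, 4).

Yes, f has a root in the interval.

f(1) = -5 and f(4) = 103, which have opposite signs.
Since f is a polynomial it is continuous on [1, 4].
By the Intermediate Value Theorem, f takes the value 0 somewhere in the open interval.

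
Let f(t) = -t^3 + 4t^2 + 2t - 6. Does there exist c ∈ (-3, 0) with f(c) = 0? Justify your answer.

f(-3) = 51 and f(0) = -6, which have opposite signs.
f is continuous everywhere (it is a polynomial), in particular on [-3, 0].
So by the Intermediate Value Theorem there is a c strictly between -3 and 0 with f(c) = 0.

Yes, f has a root in the interval.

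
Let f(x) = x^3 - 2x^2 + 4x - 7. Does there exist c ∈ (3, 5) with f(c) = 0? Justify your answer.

No.

f(3) = 14 and f(5) = 88, both positive.
The derivative f'(x) = 3x^2 - 4x + 4 is a quadratic with discriminant (-4)² − 4·3·4 = -32 < 0; it never vanishes, so it is always positive (sign of the leading coefficient).
Hence f is strictly increasing on ℝ, and in particular on [3, 5]. A strictly monotone function with same-sign endpoint values stays positive on the whole interval, so f has no zero in (3, 5).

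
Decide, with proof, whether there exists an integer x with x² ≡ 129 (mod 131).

Take x = 28. Then 28² = 784 = 5·131 + 129, so 28² ≡ 129 (mod 131).

x = 28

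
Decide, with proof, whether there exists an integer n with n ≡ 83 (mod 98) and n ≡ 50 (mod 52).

There is no such integer.

gcd(98, 52) = 2. If n ≡ 83 (mod 98) and n ≡ 50 (mod 52), then n ≡ 83 (mod 2) and n ≡ 50 (mod 2).
However 83 ≡ 1 and 50 ≡ 0 (mod 2), and 1 ≠ 0.
Hence the system has no solution.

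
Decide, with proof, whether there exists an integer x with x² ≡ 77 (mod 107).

107 is prime, so by Euler's criterion 77 is a square mod 107 iff 77^((107−1)/2) = 77^53 ≡ 1 (mod 107).
Repeated squaring mod 107: 77^2 = 5929 ≡ 44; 77^4 ≡ 44² = 1936 ≡ 10; 77^8 ≡ 10² = 100 ≡ 100; 77^16 ≡ 100² = 10000 ≡ 49; 77^32 ≡ 49² = 2401 ≡ 47.
Since 53 = 32 + 16 + 4 + 1, 77^53 ≡ 47 · 49 · 10 · 77; multiplying out mod 107: 47·49 = 2303 ≡ 56, then 56·10 = 560 ≡ 25, then 25·77 = 1925 ≡ 106. Thus 77^53 ≡ 106 ≡ −1 (mod 107).
The value −1 means 77 is a non-residue modulo 107, so x² ≡ 77 (mod 107) is impossible.

No such integer exists.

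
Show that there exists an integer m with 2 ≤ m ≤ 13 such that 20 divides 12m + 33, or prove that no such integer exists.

At m = 2, 12·2 + 33 = 57 ≡ 17 (mod 20), and each step in m adds 12, giving residues 17, 9, 1, 13, 5, 17, 9, 1, 13, 5, 17, 9 for m = 2, 3, …, 13.
Since 0 is absent from this list, 20 ∤ 12m + 33 for every m with 2 ≤ m ≤ 13.

No, no such integer m in that range exists.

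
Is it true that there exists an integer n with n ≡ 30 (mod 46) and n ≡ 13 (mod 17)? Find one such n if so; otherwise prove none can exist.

n = 30

Since 46 and 17 share no common factor, CRT says the pair of congruences has a solution (unique mod 782).
Write n = 30 + 46t and require 30 + 46t ≡ 13 (mod 17), i.e. 46t ≡ 0 (mod 17).
46 ≡ 12 (mod 17), so this reads 12t ≡ 0 (mod 17). t = 0 satisfies this.
With t = 0: n = 30 + 46·0 = 30.
Verify: 30 = 0·46 + 30 and 30 = 1·17 + 13. ✓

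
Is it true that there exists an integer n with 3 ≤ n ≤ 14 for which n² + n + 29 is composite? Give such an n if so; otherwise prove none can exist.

At n = 4: 4² + 4 + 29 = 49 = 7·7, which is composite.

n = 4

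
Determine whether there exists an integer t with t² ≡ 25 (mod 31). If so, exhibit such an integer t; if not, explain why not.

t = 5

Take t = 5. Then 5² = 25, and since 0 ≤ 25 < 31 this is already reduced: 5² ≡ 25 (mod 31).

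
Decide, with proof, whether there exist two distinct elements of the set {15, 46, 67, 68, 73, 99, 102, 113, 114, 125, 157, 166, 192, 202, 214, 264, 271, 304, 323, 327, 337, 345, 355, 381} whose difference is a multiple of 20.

The pair (15, 355) works.

Reduce each element mod 20: 15↦15, 46↦6, 67↦7, 68↦8, 73↦13, 99↦19, 102↦2, 113↦13, 114↦14, 125↦5, 157↦17, 166↦6, 192↦12, 202↦2, 214↦14, 264↦4, 271↦11, 304↦4, 323↦3, 327↦7, 337↦17, 345↦5, 355↦15, 381↦1. The residue 15 repeats (at 15 and 355), and 355 − 15 = 340 = 17·20.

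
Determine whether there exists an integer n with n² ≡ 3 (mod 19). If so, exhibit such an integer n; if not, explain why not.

Since (19 − n)² ≡ n² (mod 19), it suffices to square n = 0, 1, …, 9: the residues are 0, 1, 4, 9, 16, 6, 17, 11, 7, 5.
So the quadratic residues mod 19 are {0, 1, 4, 5, 6, 7, 9, 11, 16, 17}, and 3 is not among them.
Hence no integer n has n² ≡ 3 (mod 19).

No, no such integer exists.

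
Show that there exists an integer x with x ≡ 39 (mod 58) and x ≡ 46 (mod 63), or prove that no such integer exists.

x = 2881

gcd(58, 63) = 1, so the Chinese Remainder Theorem guarantees exactly one residue class mod 3654 satisfying both.
Any solution of the first congruence is x = 39 + 58t; substituting into the second, 58t ≡ 46 − 39 ≡ 7 (mod 63).
Invert 58 mod 63 by the Euclidean algorithm: 63 = 1·58 + 5, 58 = 11·5 + 3, 5 = 1·3 + 2, 3 = 1·2 + 1, 2 = 2·1 + 0; back-substituting, 1 = 3 − 1·2 = 3 − (5 − 1·3) = −5 + 2·3 = −5 + 2·(58 − 11·5) = 2·58 − 23·5 = 2·58 − 23·(63 − 1·58) = −23·63 + 25·58. Hence 58·25 ≡ 1, so 58⁻¹ ≡ 25 (mod 63).
Multiplying by 25: t ≡ 25·7 = 175 ≡ 49 (mod 63).
With t = 49: x = 39 + 58·49 = 2881.
Check: 2881 mod 58 = 39, 2881 mod 63 = 46. ✓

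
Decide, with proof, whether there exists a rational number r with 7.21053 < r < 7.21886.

r = 101/14

Look for a denominator N such that an integer falls strictly between N·7.21053 and N·7.21886. N = 14 works: 14·7.21053 = 100.94742 < 101 < 101.06404 = 14·7.21886.
So r = 101/14 works: it is a ratio of integers, and dividing 14·7.21053 < 101 < 14·7.21886 through by 14 gives 7.21053 < 101/14 < 7.21886.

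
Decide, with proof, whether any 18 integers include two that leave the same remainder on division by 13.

True.

There are exactly 13 possible remainders on division by 13.
Placing 18 integers into 13 classes, some class receives at least two — say a and b.
That is, a and b leave the same remainder on division by 13, as claimed.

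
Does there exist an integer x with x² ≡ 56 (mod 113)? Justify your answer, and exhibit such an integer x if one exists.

x = 13

x = 13 works: 13² = 169, and 169 − 56 = 113 = 1·113.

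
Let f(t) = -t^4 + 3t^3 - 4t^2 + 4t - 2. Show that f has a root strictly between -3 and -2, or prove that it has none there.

No.

f(-3) = -212 and f(-2) = -66, both negative, so a sign-change argument is unavailable; we show f keeps this sign on the whole interval.
Shift to the endpoint -2: with t = -2 − u (0 < u < 1), one computes f(-2 − u) = -u^4 - 11u^3 - 46u^2 - 88u - 66.
The nonzero coefficients here are all negative, so for u > 0 every term is negative (or zero), and the constant term -66 is strictly negative.
So f is strictly negative on (-3, -2); no root exists in the interval.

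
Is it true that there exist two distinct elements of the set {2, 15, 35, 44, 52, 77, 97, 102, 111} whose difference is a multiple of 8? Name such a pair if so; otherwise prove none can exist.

Yes: 15 and 111.

Reduce each element mod 8: 2↦2, 15↦7, 35↦3, 44↦4, 52↦4, 77↦5, 97↦1, 102↦6, 111↦7. The residue 7 repeats (at 15 and 111), and 111 − 15 = 96 = 12·8.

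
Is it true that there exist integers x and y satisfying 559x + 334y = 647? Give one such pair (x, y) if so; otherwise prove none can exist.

Since gcd(559, 334) = 1, every integer is an integer combination of 559 and 334.
Run the Euclidean algorithm on 559 and 334: 559 = 1·334 + 225, 334 = 1·225 + 109, 225 = 2·109 + 7, 109 = 15·7 + 4, 7 = 1·4 + 3, 4 = 1·3 + 1, 3 = 3·1 + 0.
Back-substituting, 1 = 4 − 1·3 = 4 − (7 − 1·4) = −7 + 2·4 = −7 + 2·(109 − 15·7) = 2·109 − 31·7 = 2·109 − 31·(225 − 2·109) = −31·225 + 64·109 = −31·225 + 64·(334 − 1·225) = 64·334 − 95·225 = 64·334 − 95·(559 − 1·334) = −95·559 + 159·334; that is, 559·(-95) + 334·159 = 1.
Scaling by 647 gives the particular solution (x, y) = (-61465, 102873).
Shifting by a multiple of (334, −559) keeps it a solution: x = -61465 + 185·334 = 325, y = 102873 − 185·559 = -542.
Check: 559·325 + 334·(-542) = 181675 − 181028 = 647. ✓

x = 325, y = -542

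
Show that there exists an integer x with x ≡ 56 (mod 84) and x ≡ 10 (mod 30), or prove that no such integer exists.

gcd(84, 30) = 6. If x ≡ 56 (mod 84) and x ≡ 10 (mod 30), then x ≡ 56 (mod 6) and x ≡ 10 (mod 6).
However 56 ≡ 2 and 10 ≡ 4 (mod 6), and 2 ≠ 4.
Hence the system has no solution.

No, no such integer exists.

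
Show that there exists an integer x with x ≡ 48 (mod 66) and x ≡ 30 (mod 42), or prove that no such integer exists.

Here gcd(66, 42) = 6, and both 48 and 30 leave remainder 0 mod 6, so the system is consistent.
List candidates x ≡ 48 (mod 66): 48, 114. Modulo 42 these are 6, 30; 114 gives 30 as required.
Verify: 114 = 1·66 + 48 and 114 = 2·42 + 30. ✓

x = 114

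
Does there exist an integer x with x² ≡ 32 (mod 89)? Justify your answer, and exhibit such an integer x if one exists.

Take x = 11. Then 11² = 121 = 1·89 + 32, so 11² ≡ 32 (mod 89).

x = 11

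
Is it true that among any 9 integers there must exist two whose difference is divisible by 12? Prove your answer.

Try 9 consecutive integers, 42, 43, …, 50. Their remainders mod 12 are 6, 7, 8, 9, 10, 11, 0, 1, 2 — pairwise different, as any 9 ≤ 12 consecutive integers have distinct residues.
Any two of them differ by at most 8 < 12 and by at least 1, so no difference is a multiple of 12.

No, the set {42, 43, 44, 45, 46, 47, 48, 49, 50} is a counterexample.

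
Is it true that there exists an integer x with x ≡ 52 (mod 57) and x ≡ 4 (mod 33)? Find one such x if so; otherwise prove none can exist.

x = 565

Here gcd(57, 33) = 3, and both 52 and 4 leave remainder 1 mod 3, so the system is consistent.
Write x = 52 + 57t. Then 57t ≡ 4 − 52 ≡ 18 (mod 33); dividing through by 3 gives 19t ≡ 6 (mod 11).
19 ≡ 8 (mod 11), so this reads 8t ≡ 6 (mod 11). To invert 8 modulo 11: 11 = 1·8 + 3, 8 = 2·3 + 2, 3 = 1·2 + 1, 2 = 2·1 + 0, and unwinding, 1 = 3 − 1·2 = 3 − (8 − 2·3) = −8 + 3·3 = −8 + 3·(11 − 1·8) = 3·11 − 4·8. Thus 8⁻¹ ≡ -4 ≡ 7 (mod 11).
Multiplying by 7: t ≡ 7·6 = 42 ≡ 9 (mod 11).
Then x = 52 + 57·9 = 565.
Indeed 565 ≡ 52 (mod 57) and 565 ≡ 4 (mod 33).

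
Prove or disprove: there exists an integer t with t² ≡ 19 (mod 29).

Apply Euler's criterion with the prime 29: 19 is a quadratic residue iff 19^14 ≡ 1 (mod 29), and a non-residue iff it is ≡ −1.
Squaring successively (mod 29): 19^2 = 361 ≡ 13; 19^4 ≡ 13² = 169 ≡ 24; 19^8 ≡ 24² = 576 ≡ 25.
Since 14 = 8 + 4 + 2, 19^14 ≡ 25 · 24 · 13; multiplying out mod 29: 25·24 = 600 ≡ 20, then 20·13 = 260 ≡ 28. Thus 19^14 ≡ 28 ≡ −1 (mod 29).
By Euler's criterion 19 is a quadratic non-residue mod 29: no t satisfies t² ≡ 19 (mod 29).

No, no such integer exists.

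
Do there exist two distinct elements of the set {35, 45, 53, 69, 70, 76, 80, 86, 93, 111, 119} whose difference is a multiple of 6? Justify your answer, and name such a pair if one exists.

Yes: 35 and 53.

35 mod 6 = 5 and 53 mod 6 = 5, so 53 − 35 = 18 = 3·6.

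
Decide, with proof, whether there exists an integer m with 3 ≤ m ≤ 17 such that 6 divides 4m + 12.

m = 3 works, since 4·3 + 12 = 24 = 4·6.

m = 3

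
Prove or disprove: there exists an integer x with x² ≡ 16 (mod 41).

x = 4

Take x = 4. Then 4² = 16, and since 0 ≤ 16 < 41 this is already reduced: 4² ≡ 16 (mod 41).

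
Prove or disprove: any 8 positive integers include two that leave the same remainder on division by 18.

Consider the 8 integers 83, 84, …, 90. They lie in distinct residue classes modulo 18, since 8 ≤ 18.
So no two of them leave the same remainder on division by 18; the claim fails for this set.

No; for instance {83, 84, 85, 86, 87, 88, 89, 90} is a counterexample.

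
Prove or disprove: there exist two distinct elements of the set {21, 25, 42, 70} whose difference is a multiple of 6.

Reduce each element modulo 6: 21↦3, 25↦1, 42↦0, 70↦4.
These 4 residues are pairwise different, hence no difference of two elements is divisible by 6.

No such pair exists.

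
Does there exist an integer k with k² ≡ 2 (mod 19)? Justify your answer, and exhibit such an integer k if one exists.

No, no such integer exists.

Since (19 − k)² ≡ k² (mod 19), it suffices to square k = 0, 1, …, 9: the residues are 0, 1, 4, 9, 16, 6, 17, 11, 7, 5.
The set of squares mod 19 is therefore {0, 1, 4, 5, 6, 7, 9, 11, 16, 17}, which does not contain 2.
Therefore k² ≡ 2 (mod 19) has no solution.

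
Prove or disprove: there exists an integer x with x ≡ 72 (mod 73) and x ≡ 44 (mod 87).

Since 73 and 87 share no common factor, CRT says the pair of congruences has a solution (unique mod 6351).
Write x = 72 + 73t and require 72 + 73t ≡ 44 (mod 87), i.e. 73t ≡ 59 (mod 87).
Since 73·31 = 2263 = 26·87 + 1, the inverse of 73 mod 87 is 31.
Multiplying by 31: t ≡ 31·59 = 1829 ≡ 2 (mod 87).
With t = 2: x = 72 + 73·2 = 218.
Verify: 218 = 2·73 + 72 and 218 = 2·87 + 44. ✓

x = 218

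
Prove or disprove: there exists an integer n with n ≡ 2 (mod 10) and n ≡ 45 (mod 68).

Reduce both congruences modulo 2, which divides 10 and 68: they say n ≡ 2 (mod 2) and n ≡ 45 (mod 2).
However 2 ≡ 0 and 45 ≡ 1 (mod 2), and 0 ≠ 1.
Therefore no such n exists.

No such integer exists.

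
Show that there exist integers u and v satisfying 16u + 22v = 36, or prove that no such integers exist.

gcd(16, 22) = 2, and 2 divides 36, so integer solutions exist.
Dividing through by 2 reduces the equation to 8u + 11v = 18.
Euclidean algorithm: 11 = 1·8 + 3, 8 = 2·3 + 2, 3 = 1·2 + 1, 2 = 2·1 + 0.
Unwinding: 1 = 3 − 1·2 = 3 − (8 − 2·3) = −8 + 3·3 = −8 + 3·(11 − 1·8) = 3·11 − 4·8, i.e. 8·(-4) + 11·3 = 1.
Scaling by 18 gives the particular solution (u, v) = (-72, 54).
Adding 7·11 to u and subtracting 7·8 from v gives the tidier solution (5, -2).
Check: 16·5 + 22·(-2) = 80 − 44 = 36. ✓

u = 5, v = -2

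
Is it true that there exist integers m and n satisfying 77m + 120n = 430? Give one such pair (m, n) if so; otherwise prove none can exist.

77 and 120 are coprime, so 77m + 120n ranges over all of ℤ.
Run the Euclidean algorithm on 120 and 77: 120 = 1·77 + 43, 77 = 1·43 + 34, 43 = 1·34 + 9, 34 = 3·9 + 7, 9 = 1·7 + 2, 7 = 3·2 + 1, 2 = 2·1 + 0.
Unwinding: 1 = 7 − 3·2 = 7 − 3·(9 − 1·7) = −3·9 + 4·7 = −3·9 + 4·(34 − 3·9) = 4·34 − 15·9 = 4·34 − 15·(43 − 1·34) = −15·43 + 19·34 = −15·43 + 19·(77 − 1·43) = 19·77 − 34·43 = 19·77 − 34·(120 − 1·77) = −34·120 + 53·77, i.e. 77·53 + 120·(-34) = 1.
Times 430: 77·22790 + 120·(-14620) = 430, so (22790, -14620) solves it.
The general solution is m = 22790 + 120k, n = -14620 − 77k; taking k = -189 gives the smaller pair m = 110, n = -67.
Check: 77·110 + 120·(-67) = 8470 − 8040 = 430. ✓

m = 110, n = -67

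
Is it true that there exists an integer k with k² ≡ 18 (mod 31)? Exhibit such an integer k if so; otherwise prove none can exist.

Take k = 7. Then 7² = 49 = 1·31 + 18, so 7² ≡ 18 (mod 31).

k = 7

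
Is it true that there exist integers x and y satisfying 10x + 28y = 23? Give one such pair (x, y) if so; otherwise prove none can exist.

Both 10 and 28 are divisible by gcd(10, 28) = 2, hence so is any combination 10x + 28y.
But 23 is not a multiple of 2 (it leaves remainder 1).
Therefore 10x + 28y = 23 has no solution in integers.

No such integers exist.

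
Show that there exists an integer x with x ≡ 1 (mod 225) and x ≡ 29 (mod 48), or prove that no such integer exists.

No, no such integer exists.

Reduce both congruences modulo 3, which divides 225 and 48: they say x ≡ 1 (mod 3) and x ≡ 29 (mod 3).
However 1 ≡ 1 and 29 ≡ 2 (mod 3), and 1 ≠ 2.
Hence the system has no solution.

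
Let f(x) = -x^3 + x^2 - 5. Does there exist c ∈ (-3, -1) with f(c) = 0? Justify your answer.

Yes, f has a root in the interval.

f(-3) = 31 and f(-1) = -3, which have opposite signs.
As a polynomial, f is continuous on every closed interval.
By the Intermediate Value Theorem f must vanish at some point of (-3, -1).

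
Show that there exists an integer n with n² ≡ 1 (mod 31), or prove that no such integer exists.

n = 30

Take n = 30. Then 30² = 900 = 29·31 + 1, so 30² ≡ 1 (mod 31).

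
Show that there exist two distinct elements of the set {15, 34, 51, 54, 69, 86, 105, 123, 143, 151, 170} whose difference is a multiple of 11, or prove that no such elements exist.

No such pair exists.

Residues mod 11: 15↦4, 34↦1, 51↦7, 54↦10, 69↦3, 86↦9, 105↦6, 123↦2, 143↦0, 151↦8, 170↦5.
All 11 residues are distinct, so no two elements differ by a multiple of 11.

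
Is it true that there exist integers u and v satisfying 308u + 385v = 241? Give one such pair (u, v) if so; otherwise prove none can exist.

No, no such integers exist.

Any value of 308u + 385v is a multiple of gcd(308, 385) = 77.
But 241 is not a multiple of 77 (it leaves remainder 10).
Therefore 308u + 385v = 241 has no solution in integers.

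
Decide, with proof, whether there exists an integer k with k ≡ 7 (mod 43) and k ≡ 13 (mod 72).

gcd(43, 72) = 1, so the Chinese Remainder Theorem guarantees exactly one residue class mod 3096 satisfying both.
Write k = 7 + 43t and require 7 + 43t ≡ 13 (mod 72), i.e. 43t ≡ 6 (mod 72).
Since 43·67 = 2881 = 40·72 + 1, the inverse of 43 mod 72 is 67.
Therefore t ≡ 67·6 = 402 ≡ 42 (mod 72).
Taking t = 42 gives k = 7 + 43·42 = 1813.
Verify: 1813 = 42·43 + 7 and 1813 = 25·72 + 13. ✓

k = 1813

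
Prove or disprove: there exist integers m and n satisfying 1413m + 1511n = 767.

1413 and 1511 are coprime, so 1413m + 1511n ranges over all of ℤ.
Dividing repeatedly: 1511 = 1·1413 + 98, 1413 = 14·98 + 41, 98 = 2·41 + 16, 41 = 2·16 + 9, 16 = 1·9 + 7, 9 = 1·7 + 2, 7 = 3·2 + 1, 2 = 2·1 + 0.
Back-substituting, 1 = 7 − 3·2 = 7 − 3·(9 − 1·7) = −3·9 + 4·7 = −3·9 + 4·(16 − 1·9) = 4·16 − 7·9 = 4·16 − 7·(41 − 2·16) = −7·41 + 18·16 = −7·41 + 18·(98 − 2·41) = 18·98 − 43·41 = 18·98 − 43·(1413 − 14·98) = −43·1413 + 620·98 = −43·1413 + 620·(1511 − 1·1413) = 620·1511 − 663·1413; that is, 1413·(-663) + 1511·620 = 1.
Times 767: 1413·(-508521) + 1511·475540 = 767, so (-508521, 475540) solves it.
The general solution is m = -508521 + 1511k, n = 475540 − 1413k; taking k = 337 gives the smaller pair m = 686, n = -641.
Indeed 1413·686 + 1511·(-641) = 969318 − 968551 = 767.

m = 686, n = -641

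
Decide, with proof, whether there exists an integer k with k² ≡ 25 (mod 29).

k = 24

k = 24 works: 24² = 576, and 576 − 25 = 551 = 19·29.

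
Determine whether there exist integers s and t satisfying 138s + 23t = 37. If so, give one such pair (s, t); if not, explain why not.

gcd(138, 23) = 23, so every integer of the form 138s + 23t is a multiple of 23.
However 37 leaves remainder 14 on division by 23.
So the equation is unsolvable over ℤ.

There are no such integers.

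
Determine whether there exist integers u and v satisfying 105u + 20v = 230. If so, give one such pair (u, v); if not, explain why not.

gcd(105, 20) = 5, and 5 divides 230, so integer solutions exist.
Dividing through by 5 reduces the equation to 21u + 4v = 46.
Run the Euclidean algorithm on 21 and 4: 21 = 5·4 + 1, 4 = 4·1 + 0.
Unwinding: 1 = 21 − 5·4, i.e. 21·1 + 4·(-5) = 1.
Scaling by 46 gives the particular solution (u, v) = (46, -230).
Shifting by a multiple of (4, −21) keeps it a solution: u = 46 − 11·4 = 2, v = -230 + 11·21 = 1.
Check: 105·2 + 20·1 = 210 + 20 = 230. ✓

u = 2, v = 1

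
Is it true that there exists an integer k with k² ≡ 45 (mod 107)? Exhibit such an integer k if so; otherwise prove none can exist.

There is no such integer.

107 is prime, so by Euler's criterion 45 is a square mod 107 iff 45^((107−1)/2) = 45^53 ≡ 1 (mod 107).
Squaring successively (mod 107): 45^2 = 2025 ≡ 99; 45^4 ≡ 99² = 9801 ≡ 64; 45^8 ≡ 64² = 4096 ≡ 30; 45^16 ≡ 30² = 900 ≡ 44; 45^32 ≡ 44² = 1936 ≡ 10.
Since 53 = 32 + 16 + 4 + 1, 45^53 ≡ 10 · 44 · 64 · 45; multiplying out mod 107: 10·44 = 440 ≡ 12, then 12·64 = 768 ≡ 19, then 19·45 = 855 ≡ 106. Thus 45^53 ≡ 106 ≡ −1 (mod 107).
The value −1 means 45 is a non-residue modulo 107, so k² ≡ 45 (mod 107) is impossible.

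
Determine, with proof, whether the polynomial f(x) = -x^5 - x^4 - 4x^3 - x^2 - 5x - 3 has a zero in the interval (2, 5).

No.

The endpoint values f(2) = -97 and f(5) = -4303 are both negative. Claim: f(x) < 0 for every x in (2, 5).
Substitute x = 2 + u, where 0 < u < 3 on the interval. Expanding, f(2 + u) = -u^5 - 11u^4 - 52u^3 - 129u^2 - 169u - 97.
All 6 nonzero coefficients of this polynomial in u are negative; hence for u > 0 the value is a sum of negative terms (the constant -97 among them).
So f is strictly negative on (2, 5); no root exists in the interval.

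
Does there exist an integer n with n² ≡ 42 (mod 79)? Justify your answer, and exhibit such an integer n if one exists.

n = 68 works: 68² = 4624, and 4624 − 42 = 4582 = 58·79.

n = 68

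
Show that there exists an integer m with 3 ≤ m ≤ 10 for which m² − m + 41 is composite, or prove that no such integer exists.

The values for m = 3, 4, …, 10 are 47, 53, 61, 71, 83, 97, 113, 131, and each of these is prime.
So no value in the range makes the expression composite.

No, no such integer m in that range exists.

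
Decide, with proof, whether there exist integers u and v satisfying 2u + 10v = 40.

gcd(2, 10) = 2, and 2 divides 40, so integer solutions exist.
Dividing through by 2 reduces the equation to 1u + 5v = 20.
The coefficient of u is 1, so setting v = 0 and u = 20 already solves it.
Shifting by a multiple of (5, −1) keeps it a solution: u = 20 − 4·5 = 0, v = 0 + 4·1 = 4.
Check: 2·0 + 10·4 = 0 + 40 = 40. ✓

u = 0, v = 4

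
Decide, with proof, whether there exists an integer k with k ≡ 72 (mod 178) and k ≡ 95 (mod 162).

No such integer exists.

Both moduli are multiples of 2 = gcd(178, 162), so any solution would satisfy k ≡ 72 and k ≡ 95 modulo 2 simultaneously.
But 72 mod 2 = 0 while 95 mod 2 = 1, a contradiction.
Hence the system has no solution.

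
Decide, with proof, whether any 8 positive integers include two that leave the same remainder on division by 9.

Try 8 consecutive integers, 39, 40, …, 46. Their remainders mod 9 are 3, 4, 5, 6, 7, 8, 0, 1 — pairwise different, as any 8 ≤ 9 consecutive integers have distinct residues.
So no two of them leave the same remainder on division by 9; the claim fails for this set.

No; for instance {39, 40, 41, 42, 43, 44, 45, 46} is a counterexample.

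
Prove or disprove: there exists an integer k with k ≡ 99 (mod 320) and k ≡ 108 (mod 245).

No, no such integer exists.

Reduce both congruences modulo 5, which divides 320 and 245: they say k ≡ 99 (mod 5) and k ≡ 108 (mod 5).
These are incompatible: 99 − 108 = -9 is not divisible by 5.
Hence the system has no solution.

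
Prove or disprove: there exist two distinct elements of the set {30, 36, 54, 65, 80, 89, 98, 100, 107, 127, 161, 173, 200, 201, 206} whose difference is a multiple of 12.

The pair (30, 54) works.

Reduce each element mod 12: 30↦6, 36↦0, 54↦6, 65↦5, 80↦8, 89↦5, 98↦2, 100↦4, 107↦11, 127↦7, 161↦5, 173↦5, 200↦8, 201↦9, 206↦2. The residue 6 repeats (at 30 and 54), and 54 − 30 = 24 = 2·12.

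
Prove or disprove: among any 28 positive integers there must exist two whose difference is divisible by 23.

Each integer lies in one of the 23 residue classes modulo 23.
With 28 integers and only 23 classes, the pigeonhole principle forces two of them, say a and b, into the same class.
Their difference a − b is then a multiple of 23.

Yes, this is always true.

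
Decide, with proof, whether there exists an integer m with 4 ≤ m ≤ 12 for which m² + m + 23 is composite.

At m = 10: 10² + 10 + 23 = 133 = 7·19, which is composite.

m = 10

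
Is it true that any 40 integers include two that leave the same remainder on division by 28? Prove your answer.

Yes.

Partition the integers by their residue mod 28; there are 28 classes.
Placing 40 integers into 28 classes, some class receives at least two — say a and b.
So a and b have equal remainders mod 28, which is exactly what was to be shown.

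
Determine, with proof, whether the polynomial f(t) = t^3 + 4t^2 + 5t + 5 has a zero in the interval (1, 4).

No such root exists.

f(1) = 15 and f(4) = 153, both positive, so a sign-change argument is unavailable; we show f keeps this sign on the whole interval.
Substitute t = 1 + u, where 0 < u < 3 on the interval. Expanding, f(1 + u) = u^3 + 7u^2 + 16u + 15.
The nonzero coefficients here are all positive, so for u > 0 every term is positive (or zero), and the constant term 15 is strictly positive.
So f is strictly positive on (1, 4); no root exists in the interval.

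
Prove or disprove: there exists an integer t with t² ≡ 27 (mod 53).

There is no such integer.

53 is prime, so by Euler's criterion 27 is a square mod 53 iff 27^((53−1)/2) = 27^26 ≡ 1 (mod 53).
Squaring successively (mod 53): 27^2 = 729 ≡ 40; 27^4 ≡ 40² = 1600 ≡ 10; 27^8 ≡ 10² = 100 ≡ 47; 27^16 ≡ 47² = 2209 ≡ 36.
Since 26 = 16 + 8 + 2, 27^26 ≡ 36 · 47 · 40; multiplying out mod 53: 36·47 = 1692 ≡ 49, then 49·40 = 1960 ≡ 52. Thus 27^26 ≡ 52 ≡ −1 (mod 53).
The value −1 means 27 is a non-residue modulo 53, so t² ≡ 27 (mod 53) is impossible.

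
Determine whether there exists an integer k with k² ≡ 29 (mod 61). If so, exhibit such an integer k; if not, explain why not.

Apply Euler's criterion with the prime 61: 29 is a quadratic residue iff 29^30 ≡ 1 (mod 61), and a non-residue iff it is ≡ −1.
Squaring successively (mod 61): 29^2 = 841 ≡ 48; 29^4 ≡ 48² = 2304 ≡ 47; 29^8 ≡ 47² = 2209 ≡ 13; 29^16 ≡ 13² = 169 ≡ 47.
Since 30 = 16 + 8 + 4 + 2, 29^30 ≡ 47 · 13 · 47 · 48; multiplying out mod 61: 47·13 = 611 ≡ 1, then 1·47 = 47 ≡ 47, then 47·48 = 2256 ≡ 60. Thus 29^30 ≡ 60 ≡ −1 (mod 61).
The value −1 means 29 is a non-residue modulo 61, so k² ≡ 29 (mod 61) is impossible.

No, no such integer exists.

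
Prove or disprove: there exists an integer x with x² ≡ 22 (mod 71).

Apply Euler's criterion with the prime 71: 22 is a quadratic residue iff 22^35 ≡ 1 (mod 71), and a non-residue iff it is ≡ −1.
Squaring successively (mod 71): 22^2 = 484 ≡ 58; 22^4 ≡ 58² = 3364 ≡ 27; 22^8 ≡ 27² = 729 ≡ 19; 22^16 ≡ 19² = 361 ≡ 6; 22^32 ≡ 6² = 36 ≡ 36.
Since 35 = 32 + 2 + 1, 22^35 ≡ 36 · 58 · 22; multiplying out mod 71: 36·58 = 2088 ≡ 29, then 29·22 = 638 ≡ 70. Thus 22^35 ≡ 70 ≡ −1 (mod 71).
By Euler's criterion 22 is a quadratic non-residue mod 71: no x satisfies x² ≡ 22 (mod 71).

No such integer exists.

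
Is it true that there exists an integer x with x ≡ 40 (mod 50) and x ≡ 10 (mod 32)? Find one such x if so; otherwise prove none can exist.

Here gcd(50, 32) = 2, and both 40 and 10 leave remainder 0 mod 2, so the system is consistent.
Put x = 40 + 50t, so we need 50t ≡ 2 (mod 32), equivalently (divide by 2) 25t ≡ 1 (mod 16).
25 ≡ 9 (mod 16), so this reads 9t ≡ 1 (mod 16). Invert 9 mod 16 by the Euclidean algorithm: 16 = 1·9 + 7, 9 = 1·7 + 2, 7 = 3·2 + 1, 2 = 2·1 + 0; back-substituting, 1 = 7 − 3·2 = 7 − 3·(9 − 1·7) = −3·9 + 4·7 = −3·9 + 4·(16 − 1·9) = 4·16 − 7·9. Hence 9·(-7) ≡ 1, so 9⁻¹ ≡ -7 ≡ 9 (mod 16).
Therefore t ≡ 9·1 = 9 (mod 16).
Then x = 40 + 50·9 = 490.
Check: 490 mod 50 = 40, 490 mod 32 = 10. ✓

x = 490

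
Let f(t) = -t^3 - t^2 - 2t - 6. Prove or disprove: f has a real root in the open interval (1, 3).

f has no root in that interval.

f(1) = -10 and f(3) = -48, both negative.
The derivative f'(t) = -3t^2 - 2t - 2 is a quadratic with discriminant (-2)² − 4·(-3)·(-2) = -20 < 0; it never vanishes, so it is always negative (sign of the leading coefficient).
Hence f is strictly decreasing on ℝ, and in particular on [1, 3]. A strictly monotone function with same-sign endpoint values stays negative on the whole interval, so f has no zero in (1, 3).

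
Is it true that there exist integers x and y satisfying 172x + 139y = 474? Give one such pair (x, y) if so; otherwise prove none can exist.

x = 27, y = -30

172 and 139 are coprime, so 172x + 139y ranges over all of ℤ.
Euclidean algorithm: 172 = 1·139 + 33, 139 = 4·33 + 7, 33 = 4·7 + 5, 7 = 1·5 + 2, 5 = 2·2 + 1, 2 = 2·1 + 0.
Unwinding: 1 = 5 − 2·2 = 5 − 2·(7 − 1·5) = −2·7 + 3·5 = −2·7 + 3·(33 − 4·7) = 3·33 − 14·7 = 3·33 − 14·(139 − 4·33) = −14·139 + 59·33 = −14·139 + 59·(172 − 1·139) = 59·172 − 73·139, i.e. 172·59 + 139·(-73) = 1.
Times 474: 172·27966 + 139·(-34602) = 474, so (27966, -34602) solves it.
The general solution is x = 27966 + 139k, y = -34602 − 172k; taking k = -201 gives the smaller pair x = 27, y = -30.
Indeed 172·27 + 139·(-30) = 4644 − 4170 = 474.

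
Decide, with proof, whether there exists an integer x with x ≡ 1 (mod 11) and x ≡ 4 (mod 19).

x = 23

Since 11 and 19 share no common factor, CRT says the pair of congruences has a solution (unique mod 209).
Any solution of the first congruence is x = 1 + 11t; substituting into the second, 11t ≡ 4 − 1 ≡ 3 (mod 19).
To invert 11 modulo 19: 19 = 1·11 + 8, 11 = 1·8 + 3, 8 = 2·3 + 2, 3 = 1·2 + 1, 2 = 2·1 + 0, and unwinding, 1 = 3 − 1·2 = 3 − (8 − 2·3) = −8 + 3·3 = −8 + 3·(11 − 1·8) = 3·11 − 4·8 = 3·11 − 4·(19 − 1·11) = −4·19 + 7·11. Thus 11⁻¹ ≡ 7 (mod 19).
Therefore t ≡ 7·3 = 21 ≡ 2 (mod 19).
With t = 2: x = 1 + 11·2 = 23.
Verify: 23 = 2·11 + 1 and 23 = 1·19 + 4. ✓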